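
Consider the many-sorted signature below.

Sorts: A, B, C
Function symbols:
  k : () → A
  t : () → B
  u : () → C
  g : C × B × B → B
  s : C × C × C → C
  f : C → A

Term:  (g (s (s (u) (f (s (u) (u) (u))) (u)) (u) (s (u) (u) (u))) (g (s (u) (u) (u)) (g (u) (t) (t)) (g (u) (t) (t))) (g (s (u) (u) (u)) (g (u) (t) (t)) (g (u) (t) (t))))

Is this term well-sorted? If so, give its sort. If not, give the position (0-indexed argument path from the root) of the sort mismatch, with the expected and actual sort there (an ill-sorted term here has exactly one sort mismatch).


      (u) : C
          (u) : C
          (u) : C
          (u) : C
        (s (u) (u) (u)) : C
      (f (s (u) (u) (u))) : A
      (u) : C
    (s (u) (f (s (u) (u) (u))) (u)) : ✗ arg 1 at [0, 0, 1] has sort A, expected C
    (u) : C
      (u) : C
      (u) : C
      (u) : C
    (s (u) (u) (u)) : C
      (u) : C
      (u) : C
      (u) : C
    (s (u) (u) (u)) : C
      (u) : C
      (t) : B
      (t) : B
    (g (u) (t) (t)) : B
      (u) : C
      (t) : B
      (t) : B
    (g (u) (t) (t)) : B
  (g (s (u) (u) (u)) (g (u) (t) (t)) (g (u) (t) (t))) : B
      (u) : C
      (u) : C
      (u) : C
    (s (u) (u) (u)) : C
      (u) : C
      (t) : B
      (t) : B
    (g (u) (t) (t)) : B
      (u) : C
      (t) : B
      (t) : B
    (g (u) (t) (t)) : B
  (g (s (u) (u) (u)) (g (u) (t) (t)) (g (u) (t) (t))) : B

ill-sorted at position [0, 0, 1]: expected C, got A


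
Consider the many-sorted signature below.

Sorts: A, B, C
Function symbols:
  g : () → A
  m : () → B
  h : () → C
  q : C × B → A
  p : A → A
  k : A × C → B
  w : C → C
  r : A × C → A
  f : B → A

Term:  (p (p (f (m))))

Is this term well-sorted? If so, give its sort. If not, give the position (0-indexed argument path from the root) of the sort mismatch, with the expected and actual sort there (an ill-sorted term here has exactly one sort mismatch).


well-sorted; sort = A

      (m) : B
    (f (m)) : A
  (p (f (m))) : A
(p (p (f (m)))) : A


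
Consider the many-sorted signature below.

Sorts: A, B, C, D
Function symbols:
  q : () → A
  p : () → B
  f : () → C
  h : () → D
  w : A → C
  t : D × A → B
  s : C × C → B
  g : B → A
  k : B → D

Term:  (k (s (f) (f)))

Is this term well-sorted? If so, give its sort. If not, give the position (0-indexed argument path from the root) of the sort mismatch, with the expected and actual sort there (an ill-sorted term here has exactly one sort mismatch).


    (f) : C
    (f) : C
  (s (f) (f)) : B
(k (s (f) (f))) : D

well-sorted; sort = D


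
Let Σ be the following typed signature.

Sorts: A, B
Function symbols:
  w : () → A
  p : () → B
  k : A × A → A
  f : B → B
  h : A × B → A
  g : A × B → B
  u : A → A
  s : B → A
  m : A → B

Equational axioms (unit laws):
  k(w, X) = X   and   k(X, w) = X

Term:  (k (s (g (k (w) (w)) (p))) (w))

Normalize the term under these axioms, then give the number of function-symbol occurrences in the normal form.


size = 4

1. (k (s (g (k (w) (w)) (p))) (w))  →  (s (g (k (w) (w)) (p)))
2. (s (g (k (w) (w)) (p)))  →  (s (g (w) (p)))
normal form: (s (g (w) (p)))


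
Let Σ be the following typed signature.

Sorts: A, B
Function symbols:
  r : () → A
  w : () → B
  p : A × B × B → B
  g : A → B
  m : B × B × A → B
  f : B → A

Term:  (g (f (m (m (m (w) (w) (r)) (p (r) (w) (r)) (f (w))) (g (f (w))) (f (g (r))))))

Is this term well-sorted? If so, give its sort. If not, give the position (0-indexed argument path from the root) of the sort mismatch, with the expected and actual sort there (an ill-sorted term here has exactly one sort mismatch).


          (w) : B
          (w) : B
          (r) : A
        (m (w) (w) (r)) : B
          (r) : A
          (w) : B
          (r) : A
        (p (r) (w) (r)) : ✗ arg 2 at [0, 0, 0, 1, 2] has sort A, expected B
          (w) : B
        (f (w)) : A
          (w) : B
        (f (w)) : A
      (g (f (w))) : B
          (r) : A
        (g (r)) : B
      (f (g (r))) : A

ill-sorted at position [0, 0, 0, 1, 2]: expected B, got A


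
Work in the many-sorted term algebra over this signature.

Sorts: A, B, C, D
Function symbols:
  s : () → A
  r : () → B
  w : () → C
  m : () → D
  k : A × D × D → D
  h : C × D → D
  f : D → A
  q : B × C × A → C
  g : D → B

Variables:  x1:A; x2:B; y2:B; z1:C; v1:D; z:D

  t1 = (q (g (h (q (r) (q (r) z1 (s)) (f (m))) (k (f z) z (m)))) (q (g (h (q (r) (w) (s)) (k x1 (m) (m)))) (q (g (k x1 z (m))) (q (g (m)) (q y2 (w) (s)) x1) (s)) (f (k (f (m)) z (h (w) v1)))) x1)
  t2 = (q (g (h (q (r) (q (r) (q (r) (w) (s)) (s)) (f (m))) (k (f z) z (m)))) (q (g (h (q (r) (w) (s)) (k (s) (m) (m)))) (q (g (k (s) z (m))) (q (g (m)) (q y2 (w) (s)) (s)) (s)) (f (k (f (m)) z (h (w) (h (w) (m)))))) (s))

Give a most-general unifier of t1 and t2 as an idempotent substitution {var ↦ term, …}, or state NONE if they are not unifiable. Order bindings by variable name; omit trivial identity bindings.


{v1 ↦ (h (w) (m)), x1 ↦ (s), z1 ↦ (q (r) (w) (s))}


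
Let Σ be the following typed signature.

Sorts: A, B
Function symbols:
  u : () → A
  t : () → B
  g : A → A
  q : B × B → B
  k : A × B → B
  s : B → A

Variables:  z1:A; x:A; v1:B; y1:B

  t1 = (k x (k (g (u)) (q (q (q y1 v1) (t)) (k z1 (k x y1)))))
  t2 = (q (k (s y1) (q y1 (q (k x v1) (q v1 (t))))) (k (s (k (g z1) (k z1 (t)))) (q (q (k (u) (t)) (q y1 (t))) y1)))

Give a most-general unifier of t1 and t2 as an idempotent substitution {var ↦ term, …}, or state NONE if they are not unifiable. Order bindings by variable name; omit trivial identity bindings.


head clash or occurs-check failure — not unifiable

NONE (not unifiable)


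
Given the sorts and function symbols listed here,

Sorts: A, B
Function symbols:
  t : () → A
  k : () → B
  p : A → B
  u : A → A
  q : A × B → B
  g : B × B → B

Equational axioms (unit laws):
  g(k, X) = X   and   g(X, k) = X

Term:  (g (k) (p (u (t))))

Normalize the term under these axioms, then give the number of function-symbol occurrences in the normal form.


size = 3

1. (g (k) (p (u (t))))  →  (p (u (t)))
normal form: (p (u (t)))


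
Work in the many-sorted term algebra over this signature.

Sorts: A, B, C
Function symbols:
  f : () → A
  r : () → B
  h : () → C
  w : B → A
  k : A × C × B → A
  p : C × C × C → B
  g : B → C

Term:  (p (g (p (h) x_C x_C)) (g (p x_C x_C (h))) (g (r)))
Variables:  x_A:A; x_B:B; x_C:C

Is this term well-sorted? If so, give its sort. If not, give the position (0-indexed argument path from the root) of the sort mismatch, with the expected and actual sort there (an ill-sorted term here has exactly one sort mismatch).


well-sorted; sort = B

      (h) : C
      x_C : C
      x_C : C
    (p (h) x_C x_C) : B
  (g (p (h) x_C x_C)) : C
      x_C : C
      x_C : C
      (h) : C
    (p x_C x_C (h)) : B
  (g (p x_C x_C (h))) : C
    (r) : B
  (g (r)) : C
(p (g (p (h) x_C x_C)) (g (p x_C x_C (h))) (g (r))) : B


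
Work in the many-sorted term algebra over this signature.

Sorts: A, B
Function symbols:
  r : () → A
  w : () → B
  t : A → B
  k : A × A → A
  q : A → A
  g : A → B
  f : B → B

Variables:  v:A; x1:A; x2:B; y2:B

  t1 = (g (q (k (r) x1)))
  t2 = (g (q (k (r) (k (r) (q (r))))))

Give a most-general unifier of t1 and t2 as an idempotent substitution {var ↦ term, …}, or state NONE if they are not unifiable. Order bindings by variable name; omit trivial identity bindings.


{x1 ↦ (k (r) (q (r)))}


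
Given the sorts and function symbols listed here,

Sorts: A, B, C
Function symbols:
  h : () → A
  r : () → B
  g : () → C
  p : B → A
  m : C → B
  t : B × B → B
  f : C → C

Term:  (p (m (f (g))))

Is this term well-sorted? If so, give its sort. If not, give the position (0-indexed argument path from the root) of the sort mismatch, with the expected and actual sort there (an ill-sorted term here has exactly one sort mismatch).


      (g) : C
    (f (g)) : C
  (m (f (g))) : B
(p (m (f (g)))) : A

well-sorted; sort = A


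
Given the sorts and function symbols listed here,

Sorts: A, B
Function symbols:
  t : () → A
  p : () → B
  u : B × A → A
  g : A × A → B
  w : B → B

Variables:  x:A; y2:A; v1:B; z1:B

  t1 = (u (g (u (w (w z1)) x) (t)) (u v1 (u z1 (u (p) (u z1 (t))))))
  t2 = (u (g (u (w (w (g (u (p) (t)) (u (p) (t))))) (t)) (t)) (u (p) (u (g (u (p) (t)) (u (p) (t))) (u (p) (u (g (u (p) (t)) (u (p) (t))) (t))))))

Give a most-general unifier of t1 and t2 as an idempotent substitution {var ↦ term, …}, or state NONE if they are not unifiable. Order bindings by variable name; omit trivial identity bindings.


{v1 ↦ (p), x ↦ (t), z1 ↦ (g (u (p) (t)) (u (p) (t)))}


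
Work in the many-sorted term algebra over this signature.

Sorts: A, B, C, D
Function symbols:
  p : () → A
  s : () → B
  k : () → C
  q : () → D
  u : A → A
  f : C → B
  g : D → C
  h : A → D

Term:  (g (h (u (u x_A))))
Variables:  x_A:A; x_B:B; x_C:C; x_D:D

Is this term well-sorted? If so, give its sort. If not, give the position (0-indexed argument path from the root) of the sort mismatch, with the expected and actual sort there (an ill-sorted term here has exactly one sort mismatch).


        x_A : A
      (u x_A) : A
    (u (u x_A)) : A
  (h (u (u x_A))) : D
(g (h (u (u x_A)))) : C

well-sorted; sort = C


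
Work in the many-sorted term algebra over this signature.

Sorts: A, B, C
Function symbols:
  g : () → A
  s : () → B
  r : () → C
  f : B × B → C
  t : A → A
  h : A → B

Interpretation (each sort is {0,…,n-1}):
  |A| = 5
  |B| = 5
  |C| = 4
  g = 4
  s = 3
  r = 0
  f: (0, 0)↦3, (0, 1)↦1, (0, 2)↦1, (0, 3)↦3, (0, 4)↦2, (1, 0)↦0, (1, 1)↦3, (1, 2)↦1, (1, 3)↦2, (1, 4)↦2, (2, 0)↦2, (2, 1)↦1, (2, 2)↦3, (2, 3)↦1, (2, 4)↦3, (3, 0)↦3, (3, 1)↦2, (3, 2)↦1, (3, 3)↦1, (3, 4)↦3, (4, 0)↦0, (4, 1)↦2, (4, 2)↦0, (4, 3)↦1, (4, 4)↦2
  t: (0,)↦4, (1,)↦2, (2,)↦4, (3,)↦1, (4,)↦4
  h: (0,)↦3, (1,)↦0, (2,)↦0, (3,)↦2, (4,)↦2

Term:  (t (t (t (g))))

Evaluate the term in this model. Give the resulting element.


  g = 4
  (t (g)) = t(4,) = 4
  (t (t (g))) = t(4,) = 4
  (t (t (t (g)))) = t(4,) = 4

value = 4


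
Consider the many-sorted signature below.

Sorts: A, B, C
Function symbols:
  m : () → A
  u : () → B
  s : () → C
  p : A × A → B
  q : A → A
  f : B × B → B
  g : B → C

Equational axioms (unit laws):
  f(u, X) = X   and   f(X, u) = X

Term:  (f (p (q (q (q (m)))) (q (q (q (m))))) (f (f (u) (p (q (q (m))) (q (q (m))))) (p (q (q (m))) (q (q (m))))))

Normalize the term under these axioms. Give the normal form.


1. (f (p (q (q (q (m)))) (q (q (q (m))))) (f (f (u) (p (q (q (m))) (q (q (m))))) (p (q (q (m))) (q (q (m))))))  →  (f (p (q (q (q (m)))) (q (q (q (m))))) (f (p (q (q (m))) (q (q (m)))) (p (q (q (m))) (q (q (m))))))

normal form = (f (p (q (q (q (m)))) (q (q (q (m))))) (f (p (q (q (m))) (q (q (m)))) (p (q (q (m))) (q (q (m))))))


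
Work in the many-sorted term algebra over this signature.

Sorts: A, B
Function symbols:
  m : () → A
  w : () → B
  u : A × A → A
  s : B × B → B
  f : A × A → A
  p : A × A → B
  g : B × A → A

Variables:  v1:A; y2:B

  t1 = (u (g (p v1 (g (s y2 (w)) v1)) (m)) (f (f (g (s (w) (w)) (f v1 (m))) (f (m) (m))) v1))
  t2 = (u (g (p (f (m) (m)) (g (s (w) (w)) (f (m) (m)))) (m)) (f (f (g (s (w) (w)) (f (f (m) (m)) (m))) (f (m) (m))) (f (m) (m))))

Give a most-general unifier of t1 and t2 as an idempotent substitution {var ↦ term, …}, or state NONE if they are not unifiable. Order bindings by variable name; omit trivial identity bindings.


{v1 ↦ (f (m) (m)), y2 ↦ (w)}


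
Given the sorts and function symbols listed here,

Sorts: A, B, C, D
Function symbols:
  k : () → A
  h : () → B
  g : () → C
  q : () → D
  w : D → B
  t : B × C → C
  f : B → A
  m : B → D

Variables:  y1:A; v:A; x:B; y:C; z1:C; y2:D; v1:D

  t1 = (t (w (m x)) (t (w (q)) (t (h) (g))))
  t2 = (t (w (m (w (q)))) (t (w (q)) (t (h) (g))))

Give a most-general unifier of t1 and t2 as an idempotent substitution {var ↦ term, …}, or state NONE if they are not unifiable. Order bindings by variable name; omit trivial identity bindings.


{x ↦ (w (q))}


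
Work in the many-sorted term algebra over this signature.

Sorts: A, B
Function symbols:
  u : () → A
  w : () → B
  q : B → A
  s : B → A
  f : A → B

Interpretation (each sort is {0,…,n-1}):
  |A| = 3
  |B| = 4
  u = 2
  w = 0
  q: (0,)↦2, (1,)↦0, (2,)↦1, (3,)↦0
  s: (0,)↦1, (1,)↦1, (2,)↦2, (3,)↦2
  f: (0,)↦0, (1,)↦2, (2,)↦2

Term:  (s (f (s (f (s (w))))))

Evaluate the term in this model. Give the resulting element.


value = 2

  w = 0
  (s (w)) = s(0,) = 1
  (f (s (w))) = f(1,) = 2
  (s (f (s (w)))) = s(2,) = 2
  (f (s (f (s (w))))) = f(2,) = 2
  (s (f (s (f (s (w)))))) = s(2,) = 2


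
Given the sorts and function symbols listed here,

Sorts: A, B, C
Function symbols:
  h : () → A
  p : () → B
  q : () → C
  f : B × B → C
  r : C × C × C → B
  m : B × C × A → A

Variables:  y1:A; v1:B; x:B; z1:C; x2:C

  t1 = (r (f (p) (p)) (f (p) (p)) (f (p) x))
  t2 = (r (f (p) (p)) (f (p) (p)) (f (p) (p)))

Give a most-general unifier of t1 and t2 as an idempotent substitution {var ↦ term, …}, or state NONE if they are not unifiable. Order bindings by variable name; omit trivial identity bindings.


{x ↦ (p)}


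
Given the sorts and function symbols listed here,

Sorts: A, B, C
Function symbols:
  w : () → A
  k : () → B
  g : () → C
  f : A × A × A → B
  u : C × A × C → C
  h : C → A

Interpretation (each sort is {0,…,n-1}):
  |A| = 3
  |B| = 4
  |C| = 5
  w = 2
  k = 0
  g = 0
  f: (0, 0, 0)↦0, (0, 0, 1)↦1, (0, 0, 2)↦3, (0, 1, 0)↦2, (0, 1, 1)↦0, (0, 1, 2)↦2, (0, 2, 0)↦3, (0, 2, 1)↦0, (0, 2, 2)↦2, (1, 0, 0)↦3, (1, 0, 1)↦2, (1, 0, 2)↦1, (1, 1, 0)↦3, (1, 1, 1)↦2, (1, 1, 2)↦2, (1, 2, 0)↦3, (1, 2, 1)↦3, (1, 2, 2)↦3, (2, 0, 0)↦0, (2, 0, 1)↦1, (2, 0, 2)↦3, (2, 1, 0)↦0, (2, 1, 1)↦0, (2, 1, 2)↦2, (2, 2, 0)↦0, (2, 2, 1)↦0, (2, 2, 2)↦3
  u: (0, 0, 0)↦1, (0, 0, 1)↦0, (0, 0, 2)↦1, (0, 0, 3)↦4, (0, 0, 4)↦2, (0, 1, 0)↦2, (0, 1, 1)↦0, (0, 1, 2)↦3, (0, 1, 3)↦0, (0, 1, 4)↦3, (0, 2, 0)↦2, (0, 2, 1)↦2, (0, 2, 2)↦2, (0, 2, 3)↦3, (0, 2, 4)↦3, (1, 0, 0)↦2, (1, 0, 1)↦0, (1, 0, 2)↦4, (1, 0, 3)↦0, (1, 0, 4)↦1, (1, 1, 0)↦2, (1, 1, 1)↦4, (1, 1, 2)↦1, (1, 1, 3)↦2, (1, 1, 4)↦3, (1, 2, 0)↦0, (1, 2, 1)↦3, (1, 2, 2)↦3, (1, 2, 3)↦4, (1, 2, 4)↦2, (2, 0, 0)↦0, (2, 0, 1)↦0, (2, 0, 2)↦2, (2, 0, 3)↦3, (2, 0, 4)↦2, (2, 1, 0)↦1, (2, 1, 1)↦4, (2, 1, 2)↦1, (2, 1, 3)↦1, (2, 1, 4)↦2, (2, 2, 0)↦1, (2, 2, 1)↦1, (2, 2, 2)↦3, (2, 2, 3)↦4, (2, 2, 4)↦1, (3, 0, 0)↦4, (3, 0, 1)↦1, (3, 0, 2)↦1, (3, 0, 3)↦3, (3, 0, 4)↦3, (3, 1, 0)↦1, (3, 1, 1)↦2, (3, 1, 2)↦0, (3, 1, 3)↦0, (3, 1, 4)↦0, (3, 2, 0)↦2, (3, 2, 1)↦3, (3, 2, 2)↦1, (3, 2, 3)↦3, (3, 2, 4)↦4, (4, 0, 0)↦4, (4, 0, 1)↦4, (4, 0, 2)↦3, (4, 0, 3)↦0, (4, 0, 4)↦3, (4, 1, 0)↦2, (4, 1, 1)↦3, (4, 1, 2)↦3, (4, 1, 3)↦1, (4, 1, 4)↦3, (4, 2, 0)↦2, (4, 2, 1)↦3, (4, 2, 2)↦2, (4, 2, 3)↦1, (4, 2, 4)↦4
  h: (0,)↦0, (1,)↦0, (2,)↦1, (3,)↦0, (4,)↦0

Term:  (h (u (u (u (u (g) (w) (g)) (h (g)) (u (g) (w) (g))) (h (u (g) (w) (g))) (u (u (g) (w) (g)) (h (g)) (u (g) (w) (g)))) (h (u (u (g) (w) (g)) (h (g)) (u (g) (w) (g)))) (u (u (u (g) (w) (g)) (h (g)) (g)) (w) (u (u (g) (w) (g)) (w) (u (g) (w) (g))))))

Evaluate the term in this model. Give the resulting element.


value = 1

  g = 0
  w = 2
  g = 0
  (u (g) (w) (g)) = u(0, 2, 0) = 2
  g = 0
  (h (g)) = h(0,) = 0
  g = 0
  w = 2
  g = 0
  (u (g) (w) (g)) = u(0, 2, 0) = 2
  (u (u (g) (w) (g)) (h (g)) (u (g) (w) (g))) = u(2, 0, 2) = 2
  g = 0
  w = 2
  g = 0
  (u (g) (w) (g)) = u(0, 2, 0) = 2
  (h (u (g) (w) (g))) = h(2,) = 1
  g = 0
  w = 2
  g = 0
  (u (g) (w) (g)) = u(0, 2, 0) = 2
  g = 0
  (h (g)) = h(0,) = 0
  g = 0
  w = 2
  g = 0
  (u (g) (w) (g)) = u(0, 2, 0) = 2
  (u (u (g) (w) (g)) (h (g)) (u (g) (w) (g))) = u(2, 0, 2) = 2
  (u (u (u (g) (w) (g)) (h (g)) (u (g) (w) (g))) (h (u (g) (w) (g))) (u (u (g) (w) (g)) (h (g)) (u (g) (w) (g)))) = u(2, 1, 2) = 1
  g = 0
  w = 2
  g = 0
  (u (g) (w) (g)) = u(0, 2, 0) = 2
  g = 0
  (h (g)) = h(0,) = 0
  g = 0
  w = 2
  g = 0
  (u (g) (w) (g)) = u(0, 2, 0) = 2
  (u (u (g) (w) (g)) (h (g)) (u (g) (w) (g))) = u(2, 0, 2) = 2
  (h (u (u (g) (w) (g)) (h (g)) (u (g) (w) (g)))) = h(2,) = 1
  g = 0
  w = 2
  g = 0
  (u (g) (w) (g)) = u(0, 2, 0) = 2
  g = 0
  (h (g)) = h(0,) = 0
  g = 0
  (u (u (g) (w) (g)) (h (g)) (g)) = u(2, 0, 0) = 0
  w = 2
  g = 0
  w = 2
  g = 0
  (u (g) (w) (g)) = u(0, 2, 0) = 2
  w = 2
  g = 0
  w = 2
  g = 0
  (u (g) (w) (g)) = u(0, 2, 0) = 2
  (u (u (g) (w) (g)) (w) (u (g) (w) (g))) = u(2, 2, 2) = 3
  (u (u (u (g) (w) (g)) (h (g)) (g)) (w) (u (u (g) (w) (g)) (w) (u (g) (w) (g)))) = u(0, 2, 3) = 3
  (u (u (u (u (g) (w) (g)) (h (g)) (u (g) (w) (g))) (h (u (g) (w) (g))) (u (u (g) (w) (g)) (h (g)) (u (g) (w) (g)))) (h (u (u (g) (w) (g)) (h (g)) (u (g) (w) (g)))) (u (u (u (g) (w) (g)) (h (g)) (g)) (w) (u (u (g) (w) (g)) (w) (u (g) (w) (g))))) = u(1, 1, 3) = 2
  (h (u (u (u (u (g) (w) (g)) (h (g)) (u (g) (w) (g))) (h (u (g) (w) (g))) (u (u (g) (w) (g)) (h (g)) (u (g) (w) (g)))) (h (u (u (g) (w) (g)) (h (g)) (u (g) (w) (g)))) (u (u (u (g) (w) (g)) (h (g)) (g)) (w) (u (u (g) (w) (g)) (w) (u (g) (w) (g)))))) = h(2,) = 1


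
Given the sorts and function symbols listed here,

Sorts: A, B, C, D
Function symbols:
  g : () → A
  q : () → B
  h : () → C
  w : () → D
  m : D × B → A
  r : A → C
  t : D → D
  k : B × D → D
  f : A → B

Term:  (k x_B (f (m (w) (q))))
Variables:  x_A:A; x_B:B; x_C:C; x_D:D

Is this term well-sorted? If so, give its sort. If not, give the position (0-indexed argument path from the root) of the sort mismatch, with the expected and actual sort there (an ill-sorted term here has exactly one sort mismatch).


ill-sorted at position [1]: expected D, got B

  x_B : B
      (w) : D
      (q) : B
    (m (w) (q)) : A
  (f (m (w) (q))) : B
(k x_B (f (m (w) (q)))) : ✗ arg 1 at [1] has sort B, expected D


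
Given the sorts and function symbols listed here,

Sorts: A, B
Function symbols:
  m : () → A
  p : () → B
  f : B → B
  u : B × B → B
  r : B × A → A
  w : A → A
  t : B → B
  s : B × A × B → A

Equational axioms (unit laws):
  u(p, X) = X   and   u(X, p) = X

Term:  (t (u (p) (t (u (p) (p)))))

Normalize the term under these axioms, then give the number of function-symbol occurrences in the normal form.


1. (t (u (p) (t (u (p) (p)))))  →  (t (t (u (p) (p))))
2. (t (t (u (p) (p))))  →  (t (t (p)))
normal form: (t (t (p)))

size = 3


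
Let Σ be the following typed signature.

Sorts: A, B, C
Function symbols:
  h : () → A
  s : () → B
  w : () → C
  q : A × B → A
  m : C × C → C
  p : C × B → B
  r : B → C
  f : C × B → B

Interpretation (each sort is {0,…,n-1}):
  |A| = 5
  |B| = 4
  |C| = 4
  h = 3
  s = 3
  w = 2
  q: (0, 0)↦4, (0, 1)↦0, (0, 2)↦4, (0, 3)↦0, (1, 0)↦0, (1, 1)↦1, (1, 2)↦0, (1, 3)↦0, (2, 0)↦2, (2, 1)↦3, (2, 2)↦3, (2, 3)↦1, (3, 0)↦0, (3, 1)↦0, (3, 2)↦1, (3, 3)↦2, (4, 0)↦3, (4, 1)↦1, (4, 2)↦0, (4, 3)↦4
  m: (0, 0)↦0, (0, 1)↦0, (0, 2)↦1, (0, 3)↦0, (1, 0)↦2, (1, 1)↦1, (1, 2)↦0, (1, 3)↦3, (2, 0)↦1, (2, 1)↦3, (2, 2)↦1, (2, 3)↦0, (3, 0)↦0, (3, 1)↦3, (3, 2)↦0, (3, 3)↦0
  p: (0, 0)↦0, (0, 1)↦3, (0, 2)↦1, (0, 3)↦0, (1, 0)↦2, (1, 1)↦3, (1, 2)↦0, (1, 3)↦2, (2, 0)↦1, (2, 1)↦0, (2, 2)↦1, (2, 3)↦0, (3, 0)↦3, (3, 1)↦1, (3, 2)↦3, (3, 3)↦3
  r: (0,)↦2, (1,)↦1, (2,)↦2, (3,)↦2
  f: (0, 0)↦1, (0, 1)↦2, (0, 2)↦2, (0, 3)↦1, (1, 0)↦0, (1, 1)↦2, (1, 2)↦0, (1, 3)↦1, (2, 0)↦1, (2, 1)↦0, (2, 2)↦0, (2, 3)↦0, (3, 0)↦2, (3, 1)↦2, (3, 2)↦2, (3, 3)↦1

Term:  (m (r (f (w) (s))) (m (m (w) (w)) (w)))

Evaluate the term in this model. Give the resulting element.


  w = 2
  s = 3
  (f (w) (s)) = f(2, 3) = 0
  (r (f (w) (s))) = r(0,) = 2
  w = 2
  w = 2
  (m (w) (w)) = m(2, 2) = 1
  w = 2
  (m (m (w) (w)) (w)) = m(1, 2) = 0
  (m (r (f (w) (s))) (m (m (w) (w)) (w))) = m(2, 0) = 1

value = 1


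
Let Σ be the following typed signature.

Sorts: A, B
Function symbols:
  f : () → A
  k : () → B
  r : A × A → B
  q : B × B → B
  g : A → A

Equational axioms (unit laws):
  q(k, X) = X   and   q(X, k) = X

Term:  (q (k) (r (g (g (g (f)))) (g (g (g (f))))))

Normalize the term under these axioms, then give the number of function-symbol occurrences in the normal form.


size = 9

1. (q (k) (r (g (g (g (f)))) (g (g (g (f))))))  →  (r (g (g (g (f)))) (g (g (g (f)))))
normal form: (r (g (g (g (f)))) (g (g (g (f)))))


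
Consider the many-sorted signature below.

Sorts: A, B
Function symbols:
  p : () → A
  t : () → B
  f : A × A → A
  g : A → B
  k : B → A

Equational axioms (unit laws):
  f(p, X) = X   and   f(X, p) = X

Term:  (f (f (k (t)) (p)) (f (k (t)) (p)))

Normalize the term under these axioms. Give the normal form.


normal form = (f (k (t)) (k (t)))

1. (f (f (k (t)) (p)) (f (k (t)) (p)))  →  (f (k (t)) (f (k (t)) (p)))
2. (f (k (t)) (f (k (t)) (p)))  →  (f (k (t)) (k (t)))


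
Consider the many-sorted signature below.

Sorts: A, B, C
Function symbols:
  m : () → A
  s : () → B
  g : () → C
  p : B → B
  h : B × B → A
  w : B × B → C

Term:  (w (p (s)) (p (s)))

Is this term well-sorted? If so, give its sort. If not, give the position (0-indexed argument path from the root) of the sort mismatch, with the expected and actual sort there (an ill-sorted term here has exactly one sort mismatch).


well-sorted; sort = C

    (s) : B
  (p (s)) : B
    (s) : B
  (p (s)) : B
(w (p (s)) (p (s))) : C


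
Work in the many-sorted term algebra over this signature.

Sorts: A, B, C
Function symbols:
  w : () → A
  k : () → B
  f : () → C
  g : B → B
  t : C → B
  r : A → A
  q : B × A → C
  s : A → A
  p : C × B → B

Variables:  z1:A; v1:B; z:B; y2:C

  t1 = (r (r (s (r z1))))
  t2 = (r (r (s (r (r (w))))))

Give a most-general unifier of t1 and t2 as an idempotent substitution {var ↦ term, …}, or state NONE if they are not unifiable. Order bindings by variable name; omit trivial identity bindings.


{z1 ↦ (r (w))}


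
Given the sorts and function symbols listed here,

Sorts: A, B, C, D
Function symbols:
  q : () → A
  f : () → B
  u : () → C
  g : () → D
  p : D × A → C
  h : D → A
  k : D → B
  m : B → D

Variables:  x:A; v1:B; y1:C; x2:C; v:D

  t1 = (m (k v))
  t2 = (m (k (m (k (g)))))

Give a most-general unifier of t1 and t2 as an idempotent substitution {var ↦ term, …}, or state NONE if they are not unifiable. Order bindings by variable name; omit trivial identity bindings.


{v ↦ (m (k (g)))}


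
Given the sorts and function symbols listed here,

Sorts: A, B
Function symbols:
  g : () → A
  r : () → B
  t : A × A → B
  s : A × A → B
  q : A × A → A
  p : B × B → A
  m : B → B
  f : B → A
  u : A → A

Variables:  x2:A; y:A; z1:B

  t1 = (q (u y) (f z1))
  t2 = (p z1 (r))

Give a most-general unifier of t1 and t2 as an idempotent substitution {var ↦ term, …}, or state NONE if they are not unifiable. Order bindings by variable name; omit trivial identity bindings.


head clash or occurs-check failure — not unifiable

NONE (not unifiable)


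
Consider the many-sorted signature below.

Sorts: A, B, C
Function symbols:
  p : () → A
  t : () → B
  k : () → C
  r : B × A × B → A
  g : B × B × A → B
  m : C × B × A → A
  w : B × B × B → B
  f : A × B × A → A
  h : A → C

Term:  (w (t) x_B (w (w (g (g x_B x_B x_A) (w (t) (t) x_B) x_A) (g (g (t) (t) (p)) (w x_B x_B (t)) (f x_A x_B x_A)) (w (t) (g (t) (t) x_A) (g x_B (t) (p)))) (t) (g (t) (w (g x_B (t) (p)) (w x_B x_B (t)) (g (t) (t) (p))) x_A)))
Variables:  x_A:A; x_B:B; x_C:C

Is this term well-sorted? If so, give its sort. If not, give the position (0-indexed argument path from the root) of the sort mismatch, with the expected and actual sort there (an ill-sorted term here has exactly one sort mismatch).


  (t) : B
  x_B : B
          x_B : B
          x_B : B
          x_A : A
        (g x_B x_B x_A) : B
          (t) : B
          (t) : B
          x_B : B
        (w (t) (t) x_B) : B
        x_A : A
      (g (g x_B x_B x_A) (w (t) (t) x_B) x_A) : B
          (t) : B
          (t) : B
          (p) : A
        (g (t) (t) (p)) : B
          x_B : B
          x_B : B
          (t) : B
        (w x_B x_B (t)) : B
          x_A : A
          x_B : B
          x_A : A
        (f x_A x_B x_A) : A
      (g (g (t) (t) (p)) (w x_B x_B (t)) (f x_A x_B x_A)) : B
        (t) : B
          (t) : B
          (t) : B
          x_A : A
        (g (t) (t) x_A) : B
          x_B : B
          (t) : B
          (p) : A
        (g x_B (t) (p)) : B
      (w (t) (g (t) (t) x_A) (g x_B (t) (p))) : B
    (w (g (g x_B x_B x_A) (w (t) (t) x_B) x_A) (g (g (t) (t) (p)) (w x_B x_B (t)) (f x_A x_B x_A)) (w (t) (g (t) (t) x_A) (g x_B (t) (p)))) : B
    (t) : B
      (t) : B
          x_B : B
          (t) : B
          (p) : A
        (g x_B (t) (p)) : B
          x_B : B
          x_B : B
          (t) : B
        (w x_B x_B (t)) : B
          (t) : B
          (t) : B
          (p) : A
        (g (t) (t) (p)) : B
      (w (g x_B (t) (p)) (w x_B x_B (t)) (g (t) (t) (p))) : B
      x_A : A
    (g (t) (w (g x_B (t) (p)) (w x_B x_B (t)) (g (t) (t) (p))) x_A) : B
  (w (w (g (g x_B x_B x_A) (w (t) (t) x_B) x_A) (g (g (t) (t) (p)) (w x_B x_B (t)) (f x_A x_B x_A)) (w (t) (g (t) (t) x_A) (g x_B (t) (p)))) (t) (g (t) (w (g x_B (t) (p)) (w x_B x_B (t)) (g (t) (t) (p))) x_A)) : B
(w (t) x_B (w (w (g (g x_B x_B x_A) (w (t) (t) x_B) x_A) (g (g (t) (t) (p)) (w x_B x_B (t)) (f x_A x_B x_A)) (w (t) (g (t) (t) x_A) (g x_B (t) (p)))) (t) (g (t) (w (g x_B (t) (p)) (w x_B x_B (t)) (g (t) (t) (p))) x_A))) : B

well-sorted; sort = B


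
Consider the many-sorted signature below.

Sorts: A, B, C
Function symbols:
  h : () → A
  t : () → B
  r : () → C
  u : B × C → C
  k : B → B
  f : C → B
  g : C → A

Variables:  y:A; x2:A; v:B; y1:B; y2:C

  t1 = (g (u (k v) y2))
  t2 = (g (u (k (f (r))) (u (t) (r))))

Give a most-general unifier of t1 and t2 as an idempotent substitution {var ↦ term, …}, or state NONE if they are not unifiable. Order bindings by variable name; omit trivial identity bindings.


{v ↦ (f (r)), y2 ↦ (u (t) (r))}


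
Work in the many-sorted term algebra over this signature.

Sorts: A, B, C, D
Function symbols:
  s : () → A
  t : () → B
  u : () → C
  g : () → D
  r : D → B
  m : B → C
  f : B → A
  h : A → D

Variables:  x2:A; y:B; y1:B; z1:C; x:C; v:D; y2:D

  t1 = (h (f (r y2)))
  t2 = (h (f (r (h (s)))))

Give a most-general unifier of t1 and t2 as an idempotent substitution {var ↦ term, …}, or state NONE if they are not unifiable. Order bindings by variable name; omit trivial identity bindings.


{y2 ↦ (h (s))}


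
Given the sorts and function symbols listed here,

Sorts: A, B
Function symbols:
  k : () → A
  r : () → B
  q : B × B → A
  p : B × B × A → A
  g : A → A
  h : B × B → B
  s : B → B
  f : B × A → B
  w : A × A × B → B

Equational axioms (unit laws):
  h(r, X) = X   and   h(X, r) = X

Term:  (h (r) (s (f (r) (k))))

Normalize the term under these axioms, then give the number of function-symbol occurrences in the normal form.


size = 4

1. (h (r) (s (f (r) (k))))  →  (s (f (r) (k)))
normal form: (s (f (r) (k)))


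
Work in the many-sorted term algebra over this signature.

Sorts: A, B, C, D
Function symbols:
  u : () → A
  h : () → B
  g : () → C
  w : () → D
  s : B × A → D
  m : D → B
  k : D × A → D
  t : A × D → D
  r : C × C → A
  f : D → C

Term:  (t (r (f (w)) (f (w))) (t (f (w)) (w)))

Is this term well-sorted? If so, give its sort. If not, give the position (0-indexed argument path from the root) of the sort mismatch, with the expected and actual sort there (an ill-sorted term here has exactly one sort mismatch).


ill-sorted at position [1, 0]: expected A, got C

      (w) : D
    (f (w)) : C
      (w) : D
    (f (w)) : C
  (r (f (w)) (f (w))) : A
      (w) : D
    (f (w)) : C
    (w) : D
  (t (f (w)) (w)) : ✗ arg 0 at [1, 0] has sort C, expected A


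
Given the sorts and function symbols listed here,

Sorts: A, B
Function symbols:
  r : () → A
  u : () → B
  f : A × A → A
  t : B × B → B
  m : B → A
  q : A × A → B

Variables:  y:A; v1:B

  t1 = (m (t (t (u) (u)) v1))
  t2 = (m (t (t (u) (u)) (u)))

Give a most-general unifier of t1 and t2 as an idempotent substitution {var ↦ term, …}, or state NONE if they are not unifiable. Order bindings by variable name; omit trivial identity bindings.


{v1 ↦ (u)}


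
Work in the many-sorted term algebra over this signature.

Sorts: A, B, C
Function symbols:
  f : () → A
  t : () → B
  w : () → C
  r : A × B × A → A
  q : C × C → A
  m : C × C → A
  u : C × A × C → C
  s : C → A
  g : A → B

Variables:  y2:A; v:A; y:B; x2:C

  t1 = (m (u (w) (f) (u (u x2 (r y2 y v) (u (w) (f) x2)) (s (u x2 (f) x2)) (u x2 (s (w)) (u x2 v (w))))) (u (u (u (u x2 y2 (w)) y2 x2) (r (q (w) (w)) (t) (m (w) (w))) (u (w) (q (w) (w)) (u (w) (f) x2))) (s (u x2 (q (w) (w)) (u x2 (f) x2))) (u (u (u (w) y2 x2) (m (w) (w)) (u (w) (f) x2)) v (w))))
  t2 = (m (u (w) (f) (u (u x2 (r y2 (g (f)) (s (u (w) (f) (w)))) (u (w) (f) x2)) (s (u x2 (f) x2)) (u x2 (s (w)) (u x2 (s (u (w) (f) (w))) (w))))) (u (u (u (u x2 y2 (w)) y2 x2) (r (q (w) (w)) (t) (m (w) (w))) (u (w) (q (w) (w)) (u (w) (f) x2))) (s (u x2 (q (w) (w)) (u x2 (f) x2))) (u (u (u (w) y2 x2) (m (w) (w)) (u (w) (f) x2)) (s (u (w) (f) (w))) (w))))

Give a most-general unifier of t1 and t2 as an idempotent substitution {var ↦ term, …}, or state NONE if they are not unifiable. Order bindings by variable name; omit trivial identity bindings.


{v ↦ (s (u (w) (f) (w))), y ↦ (g (f))}


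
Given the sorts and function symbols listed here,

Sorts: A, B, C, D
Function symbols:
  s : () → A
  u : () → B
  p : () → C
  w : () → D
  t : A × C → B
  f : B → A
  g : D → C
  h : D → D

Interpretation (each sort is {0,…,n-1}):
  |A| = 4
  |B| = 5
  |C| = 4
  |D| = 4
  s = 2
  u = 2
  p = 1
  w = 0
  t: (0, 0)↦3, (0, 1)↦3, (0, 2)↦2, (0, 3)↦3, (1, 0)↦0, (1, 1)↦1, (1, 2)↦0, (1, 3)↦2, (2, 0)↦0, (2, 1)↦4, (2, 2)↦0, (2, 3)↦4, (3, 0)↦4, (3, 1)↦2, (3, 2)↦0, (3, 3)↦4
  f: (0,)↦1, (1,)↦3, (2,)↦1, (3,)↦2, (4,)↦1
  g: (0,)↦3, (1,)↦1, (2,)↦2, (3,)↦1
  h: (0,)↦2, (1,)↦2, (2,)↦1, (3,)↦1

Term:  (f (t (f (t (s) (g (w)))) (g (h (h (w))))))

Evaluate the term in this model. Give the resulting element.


  s = 2
  w = 0
  (g (w)) = g(0,) = 3
  (t (s) (g (w))) = t(2, 3) = 4
  (f (t (s) (g (w)))) = f(4,) = 1
  w = 0
  (h (w)) = h(0,) = 2
  (h (h (w))) = h(2,) = 1
  (g (h (h (w)))) = g(1,) = 1
  (t (f (t (s) (g (w)))) (g (h (h (w))))) = t(1, 1) = 1
  (f (t (f (t (s) (g (w)))) (g (h (h (w)))))) = f(1,) = 3

value = 3


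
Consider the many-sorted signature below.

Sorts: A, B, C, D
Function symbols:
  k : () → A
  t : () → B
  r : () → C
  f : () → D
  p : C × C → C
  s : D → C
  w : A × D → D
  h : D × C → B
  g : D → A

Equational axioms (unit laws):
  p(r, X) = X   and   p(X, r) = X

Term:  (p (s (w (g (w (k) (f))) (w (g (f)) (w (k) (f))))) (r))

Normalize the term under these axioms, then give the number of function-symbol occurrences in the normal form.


size = 12

1. (p (s (w (g (w (k) (f))) (w (g (f)) (w (k) (f))))) (r))  →  (s (w (g (w (k) (f))) (w (g (f)) (w (k) (f)))))
normal form: (s (w (g (w (k) (f))) (w (g (f)) (w (k) (f)))))


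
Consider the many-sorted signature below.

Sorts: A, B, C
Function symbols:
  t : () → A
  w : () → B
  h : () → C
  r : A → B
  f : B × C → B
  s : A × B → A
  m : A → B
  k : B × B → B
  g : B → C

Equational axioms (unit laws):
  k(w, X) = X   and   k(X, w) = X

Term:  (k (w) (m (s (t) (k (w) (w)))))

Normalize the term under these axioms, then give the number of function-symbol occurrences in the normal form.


1. (k (w) (m (s (t) (k (w) (w)))))  →  (m (s (t) (k (w) (w))))
2. (m (s (t) (k (w) (w))))  →  (m (s (t) (w)))
normal form: (m (s (t) (w)))

size = 4


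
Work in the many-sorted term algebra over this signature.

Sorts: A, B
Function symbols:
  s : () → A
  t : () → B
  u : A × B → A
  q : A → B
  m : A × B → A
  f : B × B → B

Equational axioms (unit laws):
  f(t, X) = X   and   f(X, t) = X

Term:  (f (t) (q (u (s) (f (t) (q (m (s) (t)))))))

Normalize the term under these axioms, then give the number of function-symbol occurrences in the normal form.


size = 7

1. (f (t) (q (u (s) (f (t) (q (m (s) (t)))))))  →  (q (u (s) (f (t) (q (m (s) (t))))))
2. (q (u (s) (f (t) (q (m (s) (t))))))  →  (q (u (s) (q (m (s) (t)))))
normal form: (q (u (s) (q (m (s) (t)))))


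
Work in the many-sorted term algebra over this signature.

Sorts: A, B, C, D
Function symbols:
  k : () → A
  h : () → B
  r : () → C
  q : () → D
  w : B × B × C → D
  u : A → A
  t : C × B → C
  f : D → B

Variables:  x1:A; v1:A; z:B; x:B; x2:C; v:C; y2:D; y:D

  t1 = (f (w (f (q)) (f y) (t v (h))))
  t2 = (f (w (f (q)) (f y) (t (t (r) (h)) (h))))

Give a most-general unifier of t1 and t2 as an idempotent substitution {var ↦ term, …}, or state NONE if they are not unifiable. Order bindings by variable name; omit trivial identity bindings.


{v ↦ (t (r) (h))}


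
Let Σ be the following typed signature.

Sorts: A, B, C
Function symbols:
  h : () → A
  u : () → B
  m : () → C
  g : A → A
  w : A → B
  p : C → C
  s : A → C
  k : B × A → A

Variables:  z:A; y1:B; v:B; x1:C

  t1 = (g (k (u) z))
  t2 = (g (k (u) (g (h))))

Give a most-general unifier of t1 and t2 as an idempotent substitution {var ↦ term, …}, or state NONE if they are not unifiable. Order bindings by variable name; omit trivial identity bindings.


{z ↦ (g (h))}


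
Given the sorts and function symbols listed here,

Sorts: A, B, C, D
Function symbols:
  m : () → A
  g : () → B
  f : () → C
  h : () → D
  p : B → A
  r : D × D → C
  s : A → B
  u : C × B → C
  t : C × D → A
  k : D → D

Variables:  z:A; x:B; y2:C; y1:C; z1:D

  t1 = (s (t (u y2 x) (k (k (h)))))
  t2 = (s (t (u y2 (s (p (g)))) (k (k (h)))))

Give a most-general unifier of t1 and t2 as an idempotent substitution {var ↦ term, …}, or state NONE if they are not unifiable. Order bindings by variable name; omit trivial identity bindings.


{x ↦ (s (p (g)))}


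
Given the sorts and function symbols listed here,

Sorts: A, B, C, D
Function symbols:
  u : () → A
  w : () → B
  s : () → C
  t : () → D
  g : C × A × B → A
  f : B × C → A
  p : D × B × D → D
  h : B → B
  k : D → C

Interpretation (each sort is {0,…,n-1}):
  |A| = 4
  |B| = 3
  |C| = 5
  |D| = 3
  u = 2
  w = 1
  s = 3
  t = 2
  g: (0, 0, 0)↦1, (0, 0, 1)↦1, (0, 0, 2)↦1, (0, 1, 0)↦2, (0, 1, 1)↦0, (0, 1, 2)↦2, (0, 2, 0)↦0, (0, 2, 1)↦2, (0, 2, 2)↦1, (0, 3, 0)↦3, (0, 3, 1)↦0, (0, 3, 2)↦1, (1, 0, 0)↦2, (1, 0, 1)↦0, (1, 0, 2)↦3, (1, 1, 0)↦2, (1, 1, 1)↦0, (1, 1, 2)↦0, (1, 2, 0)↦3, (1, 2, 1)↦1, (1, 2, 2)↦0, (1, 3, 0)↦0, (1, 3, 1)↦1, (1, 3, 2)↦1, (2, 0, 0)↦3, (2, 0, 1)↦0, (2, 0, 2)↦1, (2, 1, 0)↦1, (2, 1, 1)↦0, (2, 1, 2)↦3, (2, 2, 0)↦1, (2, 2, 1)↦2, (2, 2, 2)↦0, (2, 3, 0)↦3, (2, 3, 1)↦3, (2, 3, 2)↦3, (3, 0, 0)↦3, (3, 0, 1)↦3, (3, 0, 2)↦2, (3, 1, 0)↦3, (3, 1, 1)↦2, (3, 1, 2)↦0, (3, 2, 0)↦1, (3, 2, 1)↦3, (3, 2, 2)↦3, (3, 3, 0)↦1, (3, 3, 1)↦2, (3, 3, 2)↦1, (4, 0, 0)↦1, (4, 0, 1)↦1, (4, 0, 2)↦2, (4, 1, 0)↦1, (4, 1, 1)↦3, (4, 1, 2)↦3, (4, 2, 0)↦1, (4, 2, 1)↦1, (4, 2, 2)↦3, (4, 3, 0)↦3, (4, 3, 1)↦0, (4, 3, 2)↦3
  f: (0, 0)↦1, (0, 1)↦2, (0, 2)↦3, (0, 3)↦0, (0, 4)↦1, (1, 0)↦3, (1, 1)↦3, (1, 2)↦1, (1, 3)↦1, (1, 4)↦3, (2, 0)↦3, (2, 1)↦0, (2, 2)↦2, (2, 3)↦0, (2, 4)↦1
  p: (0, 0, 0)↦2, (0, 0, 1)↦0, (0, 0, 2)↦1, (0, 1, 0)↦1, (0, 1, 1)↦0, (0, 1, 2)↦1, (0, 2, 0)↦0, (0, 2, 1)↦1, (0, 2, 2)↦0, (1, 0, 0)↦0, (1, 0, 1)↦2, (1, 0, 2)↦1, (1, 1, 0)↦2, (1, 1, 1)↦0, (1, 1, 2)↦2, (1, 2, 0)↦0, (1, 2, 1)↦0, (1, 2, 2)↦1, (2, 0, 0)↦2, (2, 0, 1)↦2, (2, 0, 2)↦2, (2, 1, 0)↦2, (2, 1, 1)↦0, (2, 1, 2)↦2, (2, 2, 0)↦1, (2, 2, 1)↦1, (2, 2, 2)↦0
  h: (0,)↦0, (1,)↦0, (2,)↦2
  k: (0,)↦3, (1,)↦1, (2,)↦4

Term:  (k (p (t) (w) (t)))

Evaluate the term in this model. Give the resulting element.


  t = 2
  w = 1
  t = 2
  (p (t) (w) (t)) = p(2, 1, 2) = 2
  (k (p (t) (w) (t))) = k(2,) = 4

value = 4


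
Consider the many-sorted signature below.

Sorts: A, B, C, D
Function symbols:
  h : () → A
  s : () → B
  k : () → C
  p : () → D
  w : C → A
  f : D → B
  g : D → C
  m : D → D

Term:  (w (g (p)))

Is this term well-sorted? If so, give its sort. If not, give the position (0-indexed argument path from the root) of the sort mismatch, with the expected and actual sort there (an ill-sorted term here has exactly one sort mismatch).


well-sorted; sort = A

    (p) : D
  (g (p)) : C
(w (g (p))) : A


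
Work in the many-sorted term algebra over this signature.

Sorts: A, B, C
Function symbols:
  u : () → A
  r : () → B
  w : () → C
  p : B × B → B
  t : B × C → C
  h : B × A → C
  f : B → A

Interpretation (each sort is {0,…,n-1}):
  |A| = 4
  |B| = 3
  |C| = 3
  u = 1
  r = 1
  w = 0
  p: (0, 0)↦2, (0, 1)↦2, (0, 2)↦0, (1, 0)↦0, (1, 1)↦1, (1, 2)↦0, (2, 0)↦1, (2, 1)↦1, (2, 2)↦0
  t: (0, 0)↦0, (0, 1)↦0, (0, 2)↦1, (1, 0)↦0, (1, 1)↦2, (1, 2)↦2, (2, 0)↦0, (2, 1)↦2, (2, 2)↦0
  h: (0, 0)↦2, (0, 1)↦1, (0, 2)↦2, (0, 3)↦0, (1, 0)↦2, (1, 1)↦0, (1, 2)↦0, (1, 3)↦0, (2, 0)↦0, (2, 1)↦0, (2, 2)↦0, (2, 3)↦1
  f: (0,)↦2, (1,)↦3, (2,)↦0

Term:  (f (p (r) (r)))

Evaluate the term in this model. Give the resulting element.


value = 3

  r = 1
  r = 1
  (p (r) (r)) = p(1, 1) = 1
  (f (p (r) (r))) = f(1,) = 3


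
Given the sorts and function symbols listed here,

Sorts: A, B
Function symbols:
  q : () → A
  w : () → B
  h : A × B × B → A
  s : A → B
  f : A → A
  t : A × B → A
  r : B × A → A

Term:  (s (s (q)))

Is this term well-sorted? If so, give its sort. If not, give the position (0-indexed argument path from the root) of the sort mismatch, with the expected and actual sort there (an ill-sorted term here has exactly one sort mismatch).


    (q) : A
  (s (q)) : B
(s (s (q))) : ✗ arg 0 at [0] has sort B, expected A

ill-sorted at position [0]: expected A, got B


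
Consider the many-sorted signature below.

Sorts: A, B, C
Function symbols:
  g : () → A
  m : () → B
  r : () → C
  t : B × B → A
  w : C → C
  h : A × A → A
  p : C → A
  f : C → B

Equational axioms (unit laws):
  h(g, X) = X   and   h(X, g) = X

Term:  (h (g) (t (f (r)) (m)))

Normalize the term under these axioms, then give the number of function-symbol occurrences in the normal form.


1. (h (g) (t (f (r)) (m)))  →  (t (f (r)) (m))
normal form: (t (f (r)) (m))

size = 4


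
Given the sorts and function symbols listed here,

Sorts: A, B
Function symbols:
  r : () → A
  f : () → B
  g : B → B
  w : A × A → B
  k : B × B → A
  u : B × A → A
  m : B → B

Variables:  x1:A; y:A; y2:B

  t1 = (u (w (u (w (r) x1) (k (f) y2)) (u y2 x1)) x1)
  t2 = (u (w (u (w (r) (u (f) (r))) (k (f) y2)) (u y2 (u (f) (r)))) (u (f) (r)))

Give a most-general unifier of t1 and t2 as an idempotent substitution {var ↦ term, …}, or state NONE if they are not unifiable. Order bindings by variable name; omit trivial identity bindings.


{x1 ↦ (u (f) (r))}


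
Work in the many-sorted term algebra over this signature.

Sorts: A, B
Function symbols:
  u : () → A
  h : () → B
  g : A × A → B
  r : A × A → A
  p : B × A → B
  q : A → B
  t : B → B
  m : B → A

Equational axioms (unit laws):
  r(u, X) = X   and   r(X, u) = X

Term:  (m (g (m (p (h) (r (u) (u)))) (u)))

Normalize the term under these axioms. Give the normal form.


1. (m (g (m (p (h) (r (u) (u)))) (u)))  →  (m (g (m (p (h) (u))) (u)))

normal form = (m (g (m (p (h) (u))) (u)))
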